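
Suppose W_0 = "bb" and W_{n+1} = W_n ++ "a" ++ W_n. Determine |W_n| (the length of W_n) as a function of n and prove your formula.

Claim: |W_n| = 3·2^n − 1.

Base case: |W_0| = 2, and 3·2^0 − 1 = 2.
Assume |W_r| = 3·2^r − 1.
Then |W_{r+1}| = |W_r| + 1 + |W_r| = 2|W_r| + 1 = 2(3·2^r − 1) + 1 = 3·2^{r+1} − 2 + 1 = 3·2^{r+1} − 1.
Hence |W_n| = 3·2^n − 1 for every n ≥ 0, by induction.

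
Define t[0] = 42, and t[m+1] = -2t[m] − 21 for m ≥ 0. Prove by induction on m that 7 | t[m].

Base case: t[0] = 42 = 7·6, so 7 | t[0].
Assume 7 | t[r], so t[r] = 7s for some integer s.
Then t[r+1] = -2t[r] − 21 = -2·(7s) − 21 = 7(-2s − 3), so 7 | t[r+1].
Hence 7 | t[m] for every m ≥ 0, by induction.

7 | t[m]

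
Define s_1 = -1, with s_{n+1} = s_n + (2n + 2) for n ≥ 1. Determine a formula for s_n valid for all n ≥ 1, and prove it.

Claim: s_n = n^2 + n − 3.

Base case: s_1 = -1, and 1^2 + 1 − 3 = -1.
Assume s_j = j^2 + j − 3.
Then s_{j+1} = s_j + (2j + 2) = (j^2 + j − 3) + (2j + 2) = j^2 + 3j − 1,
and (j+1)^2 + (j+1) − 3 = j^2 + 3j − 1.
Hence s_n = n^2 + n − 3 for every n ≥ 1, by induction.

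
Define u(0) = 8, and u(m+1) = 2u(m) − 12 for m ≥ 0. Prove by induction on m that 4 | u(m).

Base case: u(0) = 8 = 4·2, so 4 | u(0).
Assume 4 | u(r), so u(r) = 4t for some integer t.
Then u(r+1) = 2u(r) − 12 = 2·(4t) − 12 = 4(2t − 3), so 4 | u(r+1).
Hence 4 | u(m) for every m ≥ 0, by induction.

4 | u(m)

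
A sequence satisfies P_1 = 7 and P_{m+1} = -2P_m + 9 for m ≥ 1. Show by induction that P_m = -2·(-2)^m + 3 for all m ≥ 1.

Base case: P_1 = 7, and -2·(-2)^1 + 3 = 4 + 3 = 7.
Assume P_k = -2·(-2)^k + 3 for some k ≥ 1.
Then P_{k+1} = -2P_k + 9 = -2·(-2·(-2)^k + 3) + 9 = 4·(-2)^k − 6 + 9 = -2·(-2)^{k+1} + 3.
So the formula holds for k+1, and by induction P_m = -2·(-2)^m + 3 for all m ≥ 1.

P_m = -2·(-2)^m + 3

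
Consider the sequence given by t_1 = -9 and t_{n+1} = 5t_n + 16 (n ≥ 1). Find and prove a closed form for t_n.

Claim: t_n = -5^n − 4.

Base case: t_1 = -9, and -5^1 − 4 = -5 − 4 = -9.
Assume t_m = -5^m − 4 for some m ≥ 1.
Then t_{m+1} = 5t_m + 16 = 5·(-5^m − 4) + 16 = -5^{m+1} − 20 + 16 = -5^{m+1} − 4.
This completes the inductive step, so t_n = -5^n − 4 for all n ≥ 1.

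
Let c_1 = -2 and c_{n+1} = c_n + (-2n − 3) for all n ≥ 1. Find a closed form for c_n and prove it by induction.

Claim: c_n = -n^2 − 2n + 1.

Base case: c_1 = -2, and -1^2 − 2·1 + 1 = -2.
Assume c_j = -j^2 − 2j + 1.
Then c_{j+1} = c_j + (-2j − 3) = (-j^2 − 2j + 1) + (-2j − 3) = -j^2 − 4j − 2,
and -(j+1)^2 − 2·(j+1) + 1 = -j^2 − 4j − 2.
This completes the inductive step, so c_n = -n^2 − 2n + 1 for all n ≥ 1.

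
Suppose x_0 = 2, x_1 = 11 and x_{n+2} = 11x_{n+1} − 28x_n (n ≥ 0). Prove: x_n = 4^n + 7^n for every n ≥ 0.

Base cases: x_0 = 2 and 4^0 + 7^0 = 2; x_1 = 11 and 4^1 + 7^1 = 11.
Assume x_j = 4^j + 7^j for all 0 ≤ j ≤ k, where k ≥ 1.
Then x_{k+1} = 11x_k − 28x_{k−1} = 11·(4^k + 7^k) − 28·(4^{k−1} + 7^{k−1}) = (11·4 − 28)4^{k−1} + (11·7 − 28)7^{k−1} = 16·4^{k−1} + 49·7^{k−1} = 4^{k+1} + 7^{k+1}.
This completes the inductive step, so x_n = 4^n + 7^n for all n ≥ 0.

x_n = 4^n + 7^n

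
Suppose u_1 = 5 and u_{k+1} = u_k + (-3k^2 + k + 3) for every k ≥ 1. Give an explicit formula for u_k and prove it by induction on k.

Claim: u_k = -k^3 + 2k^2 + 2k + 2.

Base case: u_1 = 5, and -1^3 + 2·1^2 + 2·1 + 2 = 5.
Assume u_j = -j^3 + 2j^2 + 2j + 2.
Then u_{j+1} = u_j + (-3j^2 + j + 3) = (-j^3 + 2j^2 + 2j + 2) + (-3j^2 + j + 3) = -j^3 − j^2 + 3j + 5,
and -(j+1)^3 + 2·(j+1)^2 + 2·(j+1) + 2 = -j^3 − j^2 + 3j + 5.
Hence u_k = -k^3 + 2k^2 + 2k + 2 for every k ≥ 1, by induction.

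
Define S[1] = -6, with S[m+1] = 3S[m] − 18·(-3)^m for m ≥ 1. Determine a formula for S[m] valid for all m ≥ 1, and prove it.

Claim: S[m] = 3^m + 3·(-3)^m.

Base case: S[1] = -6, and 3^1 + 3·(-3)^1 = 3 − 9 = -6.
Assume S[r] = 3^r + 3·(-3)^r for some r ≥ 1.
Then S[r+1] = 3S[r] − 18·(-3)^r = 3·(3^r + 3·(-3)^r) − 18·(-3)^r = 3^{r+1} + 9·(-3)^r − 18·(-3)^r = 3^{r+1} − 9·(-3)^r = 3^{r+1} + 3·(-3)^{r+1}.
So the formula holds for r+1, and by induction S[m] = 3^m + 3·(-3)^m for all m ≥ 1.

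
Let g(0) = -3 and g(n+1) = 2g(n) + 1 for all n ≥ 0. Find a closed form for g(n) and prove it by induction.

Claim: g(n) = -2^{n+1} − 1.

Base case: g(0) = -3, and -2^{0+1} − 1 = -2 − 1 = -3.
Assume g(m) = -2^{m+1} − 1 for some m ≥ 0.
Then g(m+1) = 2g(m) + 1 = 2·(-2^{m+1} − 1) + 1 = -2^{m+2} − 2 + 1 = -2^{m+2} − 1.
So the formula holds for m+1, and by induction g(n) = -2^{n+1} − 1 for all n ≥ 0.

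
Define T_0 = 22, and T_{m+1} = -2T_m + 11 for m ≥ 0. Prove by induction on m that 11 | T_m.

Base case: T_0 = 22 = 11·2, so 11 | T_0.
Assume 11 | T_r, so T_r = 11t for some integer t.
Then T_{r+1} = -2T_r + 11 = -2·(11t) + 11 = 11(-2t + 1), so 11 | T_{r+1}.
This completes the inductive step, so 11 | T_m for all m ≥ 0.

11 | T_m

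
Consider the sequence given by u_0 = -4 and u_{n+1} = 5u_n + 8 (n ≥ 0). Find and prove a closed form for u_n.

Claim: u_n = -2·5^n − 2.

Base case: u_0 = -4, and -2·5^0 − 2 = -2 − 2 = -4.
Assume u_k = -2·5^k − 2 for some k ≥ 0.
Then u_{k+1} = 5u_k + 8 = 5·(-2·5^k − 2) + 8 = -10·5^k − 10 + 8 = -2·5^{k+1} − 2.
So the formula holds for k+1, and by induction u_n = -2·5^n − 2 for all n ≥ 0.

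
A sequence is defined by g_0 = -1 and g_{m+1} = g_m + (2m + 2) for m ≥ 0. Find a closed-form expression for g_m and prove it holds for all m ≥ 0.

Claim: g_m = m^2 + m − 1.

Base case: g_0 = -1, and 0^2 + 0 − 1 = -1.
Assume g_k = k^2 + k − 1.
Then g_{k+1} = g_k + (2k + 2) = (k^2 + k − 1) + (2k + 2) = k^2 + 3k + 1,
and (k+1)^2 + (k+1) − 1 = k^2 + 3k + 1.
This completes the inductive step, so g_m = m^2 + m − 1 for all m ≥ 0.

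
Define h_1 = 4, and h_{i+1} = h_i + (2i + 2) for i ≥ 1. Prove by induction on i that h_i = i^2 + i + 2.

Base case: h_1 = 4, and 1^2 + 1 + 2 = 4.
Assume h_r = r^2 + r + 2.
Then h_{r+1} = h_r + (2r + 2) = (r^2 + r + 2) + (2r + 2) = r^2 + 3r + 4,
and (r+1)^2 + (r+1) + 2 = r^2 + 3r + 4.
Hence h_i = i^2 + i + 2 for every i ≥ 1, by induction.

h_i = i^2 + i + 2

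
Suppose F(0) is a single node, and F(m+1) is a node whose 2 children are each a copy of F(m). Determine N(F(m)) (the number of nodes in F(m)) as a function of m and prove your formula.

Claim: N(F(m)) = 2^{m+1} − 1.

Base case: N(F(0)) = 1, and 2^{0+1} − 1 = 1.
Assume N(F(j)) = 2^{j+1} − 1.
Then N(F(j+1)) = 1 + 2N(F(j)) = 1 + 2(2^{j+1} − 1) = 2^{j+2} − 2 + 1 = 2^{j+2} − 1.
Hence N(F(m)) = 2^{m+1} − 1 for every m ≥ 0, by induction.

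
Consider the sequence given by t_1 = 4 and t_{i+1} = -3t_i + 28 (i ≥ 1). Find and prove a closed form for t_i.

Claim: t_i = (-3)^i + 7.

Base case: t_1 = 4, and (-3)^1 + 7 = -3 + 7 = 4.
Assume t_j = (-3)^j + 7 for some j ≥ 1.
Then t_{j+1} = -3t_j + 28 = -3·((-3)^j + 7) + 28 = -3·(-3)^j − 21 + 28 = (-3)^{j+1} + 7.
By induction, t_i = (-3)^i + 7 for all i ≥ 1.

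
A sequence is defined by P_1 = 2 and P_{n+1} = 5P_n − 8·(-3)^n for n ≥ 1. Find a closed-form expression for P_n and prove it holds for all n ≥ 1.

Claim: P_n = 5^n + (-3)^n.

Base case: P_1 = 2, and 5^1 + (-3)^1 = 5 − 3 = 2.
Assume P_r = 5^r + (-3)^r for some r ≥ 1.
Then P_{r+1} = 5P_r − 8·(-3)^r = 5·(5^r + (-3)^r) − 8·(-3)^r = 5^{r+1} + 5·(-3)^r − 8·(-3)^r = 5^{r+1} − 3·(-3)^r = 5^{r+1} + (-3)^{r+1}.
So the formula holds for r+1, and by induction P_n = 5^n + (-3)^n for all n ≥ 1.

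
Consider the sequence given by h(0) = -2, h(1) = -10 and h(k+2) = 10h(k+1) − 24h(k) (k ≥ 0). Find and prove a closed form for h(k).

Claim: h(k) = -6^k − 4^k.

Base cases: h(0) = -2 and -6^0 − 4^0 = -2; h(1) = -10 and -6^1 − 4^1 = -10.
Assume h(j) = -6^j − 4^j for all 0 ≤ j ≤ r, where r ≥ 1.
Then h(r+1) = 10h(r) − 24h(r−1) = 10·(-6^r − 4^r) − 24·(-6^{r−1} − 4^{r−1}) = -(10·6 − 24)6^{r−1} − (10·4 − 24)4^{r−1} = -36·6^{r−1} − 16·4^{r−1} = -6^{r+1} − 4^{r+1}.
This completes the inductive step, so h(k) = -6^k − 4^k for all k ≥ 0.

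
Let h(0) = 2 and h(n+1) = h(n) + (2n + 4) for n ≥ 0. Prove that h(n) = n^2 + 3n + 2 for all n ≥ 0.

Base case: h(0) = 2, and 0^2 + 3·0 + 2 = 2.
Assume h(k) = k^2 + 3k + 2.
Then h(k+1) = h(k) + (2k + 4) = (k^2 + 3k + 2) + (2k + 4) = k^2 + 5k + 6,
and (k+1)^2 + 3·(k+1) + 2 = k^2 + 5k + 6.
Hence h(n) = n^2 + 3n + 2 for every n ≥ 0, by induction.

h(n) = n^2 + 3n + 2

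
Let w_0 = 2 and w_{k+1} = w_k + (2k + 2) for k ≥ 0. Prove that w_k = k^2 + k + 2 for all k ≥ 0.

Base case: w_0 = 2, and 0^2 + 0 + 2 = 2.
Assume w_r = r^2 + r + 2.
Then w_{r+1} = w_r + (2r + 2) = (r^2 + r + 2) + (2r + 2) = r^2 + 3r + 4,
and (r+1)^2 + (r+1) + 2 = r^2 + 3r + 4.
By induction, w_k = k^2 + k + 2 for all k ≥ 0.

w_k = k^2 + k + 2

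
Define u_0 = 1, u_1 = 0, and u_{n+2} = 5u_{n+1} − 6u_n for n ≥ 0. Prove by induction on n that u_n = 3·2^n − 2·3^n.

Base cases: u_0 = 1 and 3·2^0 − 2·3^0 = 1; u_1 = 0 and 3·2^1 − 2·3^1 = 0.
Assume u_j = 3·2^j − 2·3^j for all 0 ≤ j ≤ m, where m ≥ 1.
Then u_{m+1} = 5u_m − 6u_{m−1} = 5·(3·2^m − 2·3^m) − 6·(3·2^{m−1} − 2·3^{m−1}) = 3·(5·2 − 6)2^{m−1} − 2·(5·3 − 6)3^{m−1} = 12·2^{m−1} − 18·3^{m−1} = 3·2^{m+1} − 2·3^{m+1}.
Hence u_n = 3·2^n − 2·3^n for every n ≥ 0, by strong induction.

u_n = 3·2^n − 2·3^n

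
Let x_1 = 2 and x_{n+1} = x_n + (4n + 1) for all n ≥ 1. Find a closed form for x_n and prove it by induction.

Claim: x_n = 2n^2 − n + 1.

Base case: x_1 = 2, and 2·1^2 − 1 + 1 = 2.
Assume x_j = 2j^2 − j + 1.
Then x_{j+1} = x_j + (4j + 1) = (2j^2 − j + 1) + (4j + 1) = 2j^2 + 3j + 2,
and 2·(j+1)^2 − (j+1) + 1 = 2j^2 + 3j + 2.
Hence x_n = 2n^2 − n + 1 for every n ≥ 1, by induction.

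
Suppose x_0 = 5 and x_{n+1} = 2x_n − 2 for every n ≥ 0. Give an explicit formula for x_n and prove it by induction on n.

Claim: x_n = 3·2^n + 2.

Base case: x_0 = 5, and 3·2^0 + 2 = 3 + 2 = 5.
Assume x_j = 3·2^j + 2 for some j ≥ 0.
Then x_{j+1} = 2x_j − 2 = 2·(3·2^j + 2) − 2 = 6·2^j + 4 − 2 = 3·2^{j+1} + 2.
Hence x_n = 3·2^n + 2 for every n ≥ 0, by induction.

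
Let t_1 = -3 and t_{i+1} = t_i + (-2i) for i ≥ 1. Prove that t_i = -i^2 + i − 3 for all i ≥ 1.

Base case: t_1 = -3, and -1^2 + 1 − 3 = -3.
Assume t_k = -k^2 + k − 3.
Then t_{k+1} = t_k + (-2k) = (-k^2 + k − 3) + (-2k) = -k^2 − k − 3,
and -(k+1)^2 + (k+1) − 3 = -k^2 − k − 3.
Hence t_i = -i^2 + i − 3 for every i ≥ 1, by induction.

t_i = -i^2 + i − 3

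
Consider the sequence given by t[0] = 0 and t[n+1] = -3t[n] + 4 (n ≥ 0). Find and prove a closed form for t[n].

Claim: t[n] = -(-3)^n + 1.

Base case: t[0] = 0, and -(-3)^0 + 1 = -1 + 1 = 0.
Assume t[m] = -(-3)^m + 1 for some m ≥ 0.
Then t[m+1] = -3t[m] + 4 = -3·(-(-3)^m + 1) + 4 = 3·(-3)^m − 3 + 4 = -(-3)^{m+1} + 1.
So the formula holds for m+1, and by induction t[n] = -(-3)^n + 1 for all n ≥ 0.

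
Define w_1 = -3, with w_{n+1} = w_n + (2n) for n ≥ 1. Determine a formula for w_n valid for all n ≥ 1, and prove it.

Claim: w_n = n^2 − n − 3.

Base case: w_1 = -3, and 1^2 − 1 − 3 = -3.
Assume w_m = m^2 − m − 3.
Then w_{m+1} = w_m + (2m) = (m^2 − m − 3) + (2m) = m^2 + m − 3,
and (m+1)^2 − (m+1) − 3 = m^2 + m − 3.
Hence w_n = n^2 − n − 3 for every n ≥ 1, by induction.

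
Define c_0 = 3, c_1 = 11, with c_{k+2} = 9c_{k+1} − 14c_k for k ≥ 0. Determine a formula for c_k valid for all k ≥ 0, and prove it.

Claim: c_k = 2·2^k + 7^k.

Base cases: c_0 = 3 and 2·2^0 + 7^0 = 3; c_1 = 11 and 2·2^1 + 7^1 = 11.
Assume c_i = 2·2^i + 7^i for all 0 ≤ i ≤ j, where j ≥ 1.
Then c_{j+1} = 9c_j − 14c_{j−1} = 9·(2·2^j + 7^j) − 14·(2·2^{j−1} + 7^{j−1}) = 2·(9·2 − 14)2^{j−1} + (9·7 − 14)7^{j−1} = 8·2^{j−1} + 49·7^{j−1} = 2·2^{j+1} + 7^{j+1}.
This completes the inductive step, so c_k = 2·2^k + 7^k for all k ≥ 0.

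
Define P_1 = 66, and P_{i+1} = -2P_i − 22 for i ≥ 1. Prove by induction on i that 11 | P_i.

Base case: P_1 = 66 = 11·6, so 11 | P_1.
Assume 11 | P_r, so P_r = 11t for some integer t.
Then P_{r+1} = -2P_r − 22 = -2·(11t) − 22 = 11(-2t − 2), so 11 | P_{r+1}.
By induction, 11 | P_i for all i ≥ 1.

11 | P_i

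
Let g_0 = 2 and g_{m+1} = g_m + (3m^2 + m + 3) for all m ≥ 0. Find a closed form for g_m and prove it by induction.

Claim: g_m = m^3 − m^2 + 3m + 2.

Base case: g_0 = 2, and 0^3 − 0^2 + 3·0 + 2 = 2.
Assume g_j = j^3 − j^2 + 3j + 2.
Then g_{j+1} = g_j + (3j^2 + j + 3) = (j^3 − j^2 + 3j + 2) + (3j^2 + j + 3) = j^3 + 2j^2 + 4j + 5,
and (j+1)^3 − (j+1)^2 + 3·(j+1) + 2 = j^3 + 2j^2 + 4j + 5.
This completes the inductive step, so g_m = m^3 − m^2 + 3m + 2 for all m ≥ 0.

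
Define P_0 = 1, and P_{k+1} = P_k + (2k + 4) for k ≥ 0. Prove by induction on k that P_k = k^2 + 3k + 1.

Base case: P_0 = 1, and 0^2 + 3·0 + 1 = 1.
Assume P_j = j^2 + 3j + 1.
Then P_{j+1} = P_j + (2j + 4) = (j^2 + 3j + 1) + (2j + 4) = j^2 + 5j + 5,
and (j+1)^2 + 3·(j+1) + 1 = j^2 + 5j + 5.
Hence P_k = k^2 + 3k + 1 for every k ≥ 0, by induction.

P_k = k^2 + 3k + 1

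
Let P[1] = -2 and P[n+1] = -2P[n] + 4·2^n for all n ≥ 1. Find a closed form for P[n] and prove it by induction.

Claim: P[n] = 2·(-2)^n + 2^n.

Base case: P[1] = -2, and 2·(-2)^1 + 2^1 = -4 + 2 = -2.
Assume P[r] = 2·(-2)^r + 2^r for some r ≥ 1.
Then P[r+1] = -2P[r] + 4·2^r = -2·(2·(-2)^r + 2^r) + 4·2^r = 2·(-2)^{r+1} − 2·2^r + 4·2^r = 2·(-2)^{r+1} + 2·2^r = 2·(-2)^{r+1} + 2^{r+1}.
Hence P[n] = 2·(-2)^n + 2^n for every n ≥ 1, by induction.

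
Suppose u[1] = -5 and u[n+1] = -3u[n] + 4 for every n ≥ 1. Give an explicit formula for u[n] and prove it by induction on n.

Claim: u[n] = 2·(-3)^n + 1.

Base case: u[1] = -5, and 2·(-3)^1 + 1 = -6 + 1 = -5.
Assume u[m] = 2·(-3)^m + 1 for some m ≥ 1.
Then u[m+1] = -3u[m] + 4 = -3·(2·(-3)^m + 1) + 4 = -6·(-3)^m − 3 + 4 = 2·(-3)^{m+1} + 1.
Hence u[n] = 2·(-3)^n + 1 for every n ≥ 1, by induction.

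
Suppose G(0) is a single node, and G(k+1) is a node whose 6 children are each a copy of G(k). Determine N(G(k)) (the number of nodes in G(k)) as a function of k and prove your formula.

Claim: N(G(k)) = (6^{k+1} − 1)/5.

Base case: N(G(0)) = 1, and (6^{0+1} − 1)/5 = 1.
Assume N(G(r)) = (6^{r+1} − 1)/5.
Then N(G(r+1)) = 1 + 6N(G(r)) = 1 + 6·(6^{r+1} − 1)/5 = 1 + (6^{r+2} − 6)/5 = (5 + 6^{r+2} − 6)/5 = (6^{r+2} − 1)/5.
Hence N(G(k)) = (6^{k+1} − 1)/5 for every k ≥ 0, by induction.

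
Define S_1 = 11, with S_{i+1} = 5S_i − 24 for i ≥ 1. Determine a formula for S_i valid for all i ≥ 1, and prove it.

Claim: S_i = 5^i + 6.

Base case: S_1 = 11, and 5^1 + 6 = 5 + 6 = 11.
Assume S_r = 5^r + 6 for some r ≥ 1.
Then S_{r+1} = 5S_r − 24 = 5·(5^r + 6) − 24 = 5^{r+1} + 30 − 24 = 5^{r+1} + 6.
By induction, S_i = 5^i + 6 for all i ≥ 1.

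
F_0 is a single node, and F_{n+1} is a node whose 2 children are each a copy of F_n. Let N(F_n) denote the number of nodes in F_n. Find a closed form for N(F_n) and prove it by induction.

Claim: N(F_n) = 2^{n+1} − 1.

Base case: N(F_0) = 1, and 2^{0+1} − 1 = 1.
Assume N(F_r) = 2^{r+1} − 1.
Then N(F_{r+1}) = 1 + 2N(F_r) = 1 + 2(2^{r+1} − 1) = 2^{r+2} − 2 + 1 = 2^{r+2} − 1.
By induction, N(F_n) = 2^{n+1} − 1 for all n ≥ 0.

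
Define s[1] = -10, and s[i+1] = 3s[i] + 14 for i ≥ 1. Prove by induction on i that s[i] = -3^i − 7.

Base case: s[1] = -10, and -3^1 − 7 = -3 − 7 = -10.
Assume s[m] = -3^m − 7 for some m ≥ 1.
Then s[m+1] = 3s[m] + 14 = 3·(-3^m − 7) + 14 = -3^{m+1} − 21 + 14 = -3^{m+1} − 7.
This completes the inductive step, so s[i] = -3^i − 7 for all i ≥ 1.

s[i] = -3^i − 7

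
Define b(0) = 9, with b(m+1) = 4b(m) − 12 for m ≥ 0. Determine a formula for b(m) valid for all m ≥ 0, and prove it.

Claim: b(m) = 5·4^m + 4.

Base case: b(0) = 9, and 5·4^0 + 4 = 5 + 4 = 9.
Assume b(k) = 5·4^k + 4 for some k ≥ 0.
Then b(k+1) = 4b(k) − 12 = 4·(5·4^k + 4) − 12 = 20·4^k + 16 − 12 = 5·4^{k+1} + 4.
So the formula holds for k+1, and by induction b(m) = 5·4^m + 4 for all m ≥ 0.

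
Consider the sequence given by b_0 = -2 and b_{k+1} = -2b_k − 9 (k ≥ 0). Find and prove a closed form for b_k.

Claim: b_k = (-2)^k − 3.

Base case: b_0 = -2, and (-2)^0 − 3 = 1 − 3 = -2.
Assume b_m = (-2)^m − 3 for some m ≥ 0.
Then b_{m+1} = -2b_m − 9 = -2·((-2)^m − 3) − 9 = -2·(-2)^m + 6 − 9 = (-2)^{m+1} − 3.
Hence b_k = (-2)^k − 3 for every k ≥ 0, by induction.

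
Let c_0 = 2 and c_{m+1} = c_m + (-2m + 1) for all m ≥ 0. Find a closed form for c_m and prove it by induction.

Claim: c_m = -m^2 + 2m + 2.

Base case: c_0 = 2, and -0^2 + 2·0 + 2 = 2.
Assume c_r = -r^2 + 2r + 2.
Then c_{r+1} = c_r + (-2r + 1) = (-r^2 + 2r + 2) + (-2r + 1) = -r^2 + 3,
and -(r+1)^2 + 2·(r+1) + 2 = -r^2 + 3.
Hence c_m = -m^2 + 2m + 2 for every m ≥ 0, by induction.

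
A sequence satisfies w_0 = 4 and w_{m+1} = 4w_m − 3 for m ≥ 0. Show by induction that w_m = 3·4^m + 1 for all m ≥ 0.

Base case: w_0 = 4, and 3·4^0 + 1 = 3 + 1 = 4.
Assume w_r = 3·4^r + 1 for some r ≥ 0.
Then w_{r+1} = 4w_r − 3 = 4·(3·4^r + 1) − 3 = 12·4^r + 4 − 3 = 3·4^{r+1} + 1.
So the formula holds for r+1, and by induction w_m = 3·4^m + 1 for all m ≥ 0.

w_m = 3·4^m + 1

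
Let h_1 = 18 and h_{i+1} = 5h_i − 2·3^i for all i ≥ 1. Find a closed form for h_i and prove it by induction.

Claim: h_i = 3·5^i + 3^i.

Base case: h_1 = 18, and 3·5^1 + 3^1 = 15 + 3 = 18.
Assume h_m = 3·5^m + 3^m for some m ≥ 1.
Then h_{m+1} = 5h_m − 2·3^m = 5·(3·5^m + 3^m) − 2·3^m = 3·5^{m+1} + 5·3^m − 2·3^m = 3·5^{m+1} + 3·3^m = 3·5^{m+1} + 3^{m+1}.
By induction, h_i = 3·5^i + 3^i for all i ≥ 1.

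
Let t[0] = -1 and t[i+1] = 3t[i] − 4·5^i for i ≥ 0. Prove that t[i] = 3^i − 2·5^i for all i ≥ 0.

Base case: t[0] = -1, and 3^0 − 2·5^0 = 1 − 2 = -1.
Assume t[k] = 3^k − 2·5^k for some k ≥ 0.
Then t[k+1] = 3t[k] − 4·5^k = 3·(3^k − 2·5^k) − 4·5^k = 3^{k+1} − 6·5^k − 4·5^k = 3^{k+1} − 10·5^k = 3^{k+1} − 2·5^{k+1}.
Hence t[i] = 3^i − 2·5^i for every i ≥ 0, by induction.

t[i] = 3^i − 2·5^i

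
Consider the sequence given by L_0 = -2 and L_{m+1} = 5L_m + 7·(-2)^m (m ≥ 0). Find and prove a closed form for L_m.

Claim: L_m = -5^m − (-2)^m.

Base case: L_0 = -2, and -5^0 − (-2)^0 = -1 − 1 = -2.
Assume L_j = -5^j − (-2)^j for some j ≥ 0.
Then L_{j+1} = 5L_j + 7·(-2)^j = 5·(-5^j − (-2)^j) + 7·(-2)^j = -5^{j+1} − 5·(-2)^j + 7·(-2)^j = -5^{j+1} + 2·(-2)^j = -5^{j+1} − (-2)^{j+1}.
This completes the inductive step, so L_m = -5^m − (-2)^m for all m ≥ 0.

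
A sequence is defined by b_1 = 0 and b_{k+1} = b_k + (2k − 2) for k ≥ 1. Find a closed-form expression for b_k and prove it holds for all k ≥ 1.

Claim: b_k = k^2 − 3k + 2.

Base case: b_1 = 0, and 1^2 − 3·1 + 2 = 0.
Assume b_r = r^2 − 3r + 2.
Then b_{r+1} = b_r + (2r − 2) = (r^2 − 3r + 2) + (2r − 2) = r^2 − r,
and (r+1)^2 − 3·(r+1) + 2 = r^2 − r.
Hence b_k = k^2 − 3k + 2 for every k ≥ 1, by induction.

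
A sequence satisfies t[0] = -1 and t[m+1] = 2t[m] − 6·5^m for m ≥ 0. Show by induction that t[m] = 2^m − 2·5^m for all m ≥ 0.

Base case: t[0] = -1, and 2^0 − 2·5^0 = 1 − 2 = -1.
Assume t[j] = 2^j − 2·5^j for some j ≥ 0.
Then t[j+1] = 2t[j] − 6·5^j = 2·(2^j − 2·5^j) − 6·5^j = 2^{j+1} − 4·5^j − 6·5^j = 2^{j+1} − 10·5^j = 2^{j+1} − 2·5^{j+1}.
So the formula holds for j+1, and by induction t[m] = 2^m − 2·5^m for all m ≥ 0.

t[m] = 2^m − 2·5^m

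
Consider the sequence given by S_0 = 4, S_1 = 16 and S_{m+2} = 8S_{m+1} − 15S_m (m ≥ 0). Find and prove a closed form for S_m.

Claim: S_m = 2·5^m + 2·3^m.

Base cases: S_0 = 4 and 2·5^0 + 2·3^0 = 4; S_1 = 16 and 2·5^1 + 2·3^1 = 16.
Assume S_j = 2·5^j + 2·3^j for all 0 ≤ j ≤ k, where k ≥ 1.
Then S_{k+1} = 8S_k − 15S_{k−1} = 8·(2·5^k + 2·3^k) − 15·(2·5^{k−1} + 2·3^{k−1}) = 2·(8·5 − 15)5^{k−1} + 2·(8·3 − 15)3^{k−1} = 50·5^{k−1} + 18·3^{k−1} = 2·5^{k+1} + 2·3^{k+1}.
By strong induction, S_m = 2·5^m + 2·3^m for all m ≥ 0.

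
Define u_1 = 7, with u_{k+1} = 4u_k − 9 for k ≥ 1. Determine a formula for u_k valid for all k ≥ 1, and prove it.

Claim: u_k = 4^k + 3.

Base case: u_1 = 7, and 4^1 + 3 = 4 + 3 = 7.
Assume u_m = 4^m + 3 for some m ≥ 1.
Then u_{m+1} = 4u_m − 9 = 4·(4^m + 3) − 9 = 4^{m+1} + 12 − 9 = 4^{m+1} + 3.
By induction, u_k = 4^k + 3 for all k ≥ 1.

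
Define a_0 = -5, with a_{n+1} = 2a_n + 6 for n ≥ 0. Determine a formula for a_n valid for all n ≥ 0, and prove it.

Claim: a_n = 2^n − 6.

Base case: a_0 = -5, and 2^0 − 6 = 1 − 6 = -5.
Assume a_r = 2^r − 6 for some r ≥ 0.
Then a_{r+1} = 2a_r + 6 = 2·(2^r − 6) + 6 = 2^{r+1} − 12 + 6 = 2^{r+1} − 6.
By induction, a_n = 2^n − 6 for all n ≥ 0.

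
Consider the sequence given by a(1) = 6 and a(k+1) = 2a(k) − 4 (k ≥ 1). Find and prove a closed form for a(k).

Claim: a(k) = 2^k + 4.

Base case: a(1) = 6, and 2^1 + 4 = 2 + 4 = 6.
Assume a(m) = 2^m + 4 for some m ≥ 1.
Then a(m+1) = 2a(m) − 4 = 2·(2^m + 4) − 4 = 2^{m+1} + 8 − 4 = 2^{m+1} + 4.
Hence a(k) = 2^k + 4 for every k ≥ 1, by induction.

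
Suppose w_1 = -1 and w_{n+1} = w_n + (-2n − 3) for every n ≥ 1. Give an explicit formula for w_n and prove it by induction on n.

Claim: w_n = -n^2 − 2n + 2.

Base case: w_1 = -1, and -1^2 − 2·1 + 2 = -1.
Assume w_j = -j^2 − 2j + 2.
Then w_{j+1} = w_j + (-2j − 3) = (-j^2 − 2j + 2) + (-2j − 3) = -j^2 − 4j − 1,
and -(j+1)^2 − 2·(j+1) + 2 = -j^2 − 4j − 1.
Hence w_n = -n^2 − 2n + 2 for every n ≥ 1, by induction.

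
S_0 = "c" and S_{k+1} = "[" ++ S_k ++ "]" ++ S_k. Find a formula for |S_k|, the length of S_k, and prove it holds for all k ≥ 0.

Claim: |S_k| = 3·2^k − 2.

Base case: |S_0| = 1, and 3·2^0 − 2 = 1.
Assume |S_m| = 3·2^m − 2.
Then |S_{m+1}| = 1 + |S_m| + 1 + |S_m| = 2|S_m| + 2 = 2(3·2^m − 2) + 2 = 3·2^{m+1} − 4 + 2 = 3·2^{m+1} − 2.
By induction, |S_k| = 3·2^k − 2 for all k ≥ 0.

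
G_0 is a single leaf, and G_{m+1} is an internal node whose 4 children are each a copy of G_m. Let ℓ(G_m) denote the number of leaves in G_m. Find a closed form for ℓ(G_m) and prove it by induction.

Claim: ℓ(G_m) = 4^m.

Base case: ℓ(G_0) = 1, and 4^0 = 1.
Assume ℓ(G_j) = 4^j.
Then ℓ(G_{j+1}) = 4·ℓ(G_j) = 4·4^j = 4^{j+1}.
By induction, ℓ(G_m) = 4^m for all m ≥ 0.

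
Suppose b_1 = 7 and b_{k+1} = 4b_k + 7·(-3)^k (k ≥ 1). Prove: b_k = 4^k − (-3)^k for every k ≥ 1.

Base case: b_1 = 7, and 4^1 − (-3)^1 = 4 + 3 = 7.
Assume b_r = 4^r − (-3)^r for some r ≥ 1.
Then b_{r+1} = 4b_r + 7·(-3)^r = 4·(4^r − (-3)^r) + 7·(-3)^r = 4^{r+1} − 4·(-3)^r + 7·(-3)^r = 4^{r+1} + 3·(-3)^r = 4^{r+1} − (-3)^{r+1}.
Hence b_k = 4^k − (-3)^k for every k ≥ 1, by induction.

b_k = 4^k − (-3)^k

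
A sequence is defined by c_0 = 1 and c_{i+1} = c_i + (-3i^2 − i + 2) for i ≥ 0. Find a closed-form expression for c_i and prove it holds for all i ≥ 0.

Claim: c_i = -i^3 + i^2 + 2i + 1.

Base case: c_0 = 1, and -0^3 + 0^2 + 2·0 + 1 = 1.
Assume c_r = -r^3 + r^2 + 2r + 1.
Then c_{r+1} = c_r + (-3r^2 − r + 2) = (-r^3 + r^2 + 2r + 1) + (-3r^2 − r + 2) = -r^3 − 2r^2 + r + 3,
and -(r+1)^3 + (r+1)^2 + 2·(r+1) + 1 = -r^3 − 2r^2 + r + 3.
This completes the inductive step, so c_i = -i^3 + i^2 + 2i + 1 for all i ≥ 0.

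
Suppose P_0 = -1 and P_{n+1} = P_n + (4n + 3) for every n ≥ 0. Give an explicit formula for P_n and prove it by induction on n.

Claim: P_n = 2n^2 + n − 1.

Base case: P_0 = -1, and 2·0^2 + 0 − 1 = -1.
Assume P_k = 2k^2 + k − 1.
Then P_{k+1} = P_k + (4k + 3) = (2k^2 + k − 1) + (4k + 3) = 2k^2 + 5k + 2,
and 2·(k+1)^2 + (k+1) − 1 = 2k^2 + 5k + 2.
By induction, P_n = 2n^2 + n − 1 for all n ≥ 0.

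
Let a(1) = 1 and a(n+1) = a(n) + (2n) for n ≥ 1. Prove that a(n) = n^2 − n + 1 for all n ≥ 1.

Base case: a(1) = 1, and 1^2 − 1 + 1 = 1.
Assume a(j) = j^2 − j + 1.
Then a(j+1) = a(j) + (2j) = (j^2 − j + 1) + (2j) = j^2 + j + 1,
and (j+1)^2 − (j+1) + 1 = j^2 + j + 1.
Hence a(n) = n^2 − n + 1 for every n ≥ 1, by induction.

a(n) = n^2 − n + 1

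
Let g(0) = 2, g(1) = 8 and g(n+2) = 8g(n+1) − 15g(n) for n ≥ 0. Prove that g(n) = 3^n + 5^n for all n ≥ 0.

Base cases: g(0) = 2 and 3^0 + 5^0 = 2; g(1) = 8 and 3^1 + 5^1 = 8.
Assume g(j) = 3^j + 5^j for all 0 ≤ j ≤ m, where m ≥ 1.
Then g(m+1) = 8g(m) − 15g(m−1) = 8·(3^m + 5^m) − 15·(3^{m−1} + 5^{m−1}) = (8·3 − 15)3^{m−1} + (8·5 − 15)5^{m−1} = 9·3^{m−1} + 25·5^{m−1} = 3^{m+1} + 5^{m+1}.
Hence g(n) = 3^n + 5^n for every n ≥ 0, by strong induction.

g(n) = 3^n + 5^n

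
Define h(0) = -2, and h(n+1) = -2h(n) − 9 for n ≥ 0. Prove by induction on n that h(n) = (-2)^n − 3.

Base case: h(0) = -2, and (-2)^0 − 3 = 1 − 3 = -2.
Assume h(j) = (-2)^j − 3 for some j ≥ 0.
Then h(j+1) = -2h(j) − 9 = -2·((-2)^j − 3) − 9 = -2·(-2)^j + 6 − 9 = (-2)^{j+1} − 3.
By induction, h(n) = (-2)^n − 3 for all n ≥ 0.

h(n) = (-2)^n − 3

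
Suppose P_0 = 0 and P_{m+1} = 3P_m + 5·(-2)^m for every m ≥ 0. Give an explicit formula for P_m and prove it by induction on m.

Claim: P_m = 3^m − (-2)^m.

Base case: P_0 = 0, and 3^0 − (-2)^0 = 1 − 1 = 0.
Assume P_k = 3^k − (-2)^k for some k ≥ 0.
Then P_{k+1} = 3P_k + 5·(-2)^k = 3·(3^k − (-2)^k) + 5·(-2)^k = 3^{k+1} − 3·(-2)^k + 5·(-2)^k = 3^{k+1} + 2·(-2)^k = 3^{k+1} − (-2)^{k+1}.
By induction, P_m = 3^m − (-2)^m for all m ≥ 0.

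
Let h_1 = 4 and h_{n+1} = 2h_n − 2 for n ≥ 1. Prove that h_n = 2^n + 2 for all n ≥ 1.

Base case: h_1 = 4, and 2^1 + 2 = 2 + 2 = 4.
Assume h_m = 2^m + 2 for some m ≥ 1.
Then h_{m+1} = 2h_m − 2 = 2·(2^m + 2) − 2 = 2^{m+1} + 4 − 2 = 2^{m+1} + 2.
By induction, h_n = 2^n + 2 for all n ≥ 1.

h_n = 2^n + 2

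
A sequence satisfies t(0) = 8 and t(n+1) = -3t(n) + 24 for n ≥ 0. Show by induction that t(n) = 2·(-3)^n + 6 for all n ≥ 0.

Base case: t(0) = 8, and 2·(-3)^0 + 6 = 2 + 6 = 8.
Assume t(r) = 2·(-3)^r + 6 for some r ≥ 0.
Then t(r+1) = -3t(r) + 24 = -3·(2·(-3)^r + 6) + 24 = -6·(-3)^r − 18 + 24 = 2·(-3)^{r+1} + 6.
This completes the inductive step, so t(n) = 2·(-3)^n + 6 for all n ≥ 0.

t(n) = 2·(-3)^n + 6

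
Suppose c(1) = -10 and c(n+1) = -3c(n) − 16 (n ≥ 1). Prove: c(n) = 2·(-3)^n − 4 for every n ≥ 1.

Base case: c(1) = -10, and 2·(-3)^1 − 4 = -6 − 4 = -10.
Assume c(m) = 2·(-3)^m − 4 for some m ≥ 1.
Then c(m+1) = -3c(m) − 16 = -3·(2·(-3)^m − 4) − 16 = -6·(-3)^m + 12 − 16 = 2·(-3)^{m+1} − 4.
This completes the inductive step, so c(n) = 2·(-3)^n − 4 for all n ≥ 1.

c(n) = 2·(-3)^n − 4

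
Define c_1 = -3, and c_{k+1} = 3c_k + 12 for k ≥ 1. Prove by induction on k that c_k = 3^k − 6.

Base case: c_1 = -3, and 3^1 − 6 = 3 − 6 = -3.
Assume c_m = 3^m − 6 for some m ≥ 1.
Then c_{m+1} = 3c_m + 12 = 3·(3^m − 6) + 12 = 3^{m+1} − 18 + 12 = 3^{m+1} − 6.
By induction, c_k = 3^k − 6 for all k ≥ 1.

c_k = 3^k − 6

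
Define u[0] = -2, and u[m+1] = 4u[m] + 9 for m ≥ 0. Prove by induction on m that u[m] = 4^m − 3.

Base case: u[0] = -2, and 4^0 − 3 = 1 − 3 = -2.
Assume u[r] = 4^r − 3 for some r ≥ 0.
Then u[r+1] = 4u[r] + 9 = 4·(4^r − 3) + 9 = 4^{r+1} − 12 + 9 = 4^{r+1} − 3.
So the formula holds for r+1, and by induction u[m] = 4^m − 3 for all m ≥ 0.

u[m] = 4^m − 3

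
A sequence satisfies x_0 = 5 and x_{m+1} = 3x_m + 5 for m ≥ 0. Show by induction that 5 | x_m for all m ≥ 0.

Base case: x_0 = 5 = 5·1, so 5 | x_0.
Assume 5 | x_r, so x_r = 5t for some integer t.
Then x_{r+1} = 3x_r + 5 = 3·(5t) + 5 = 5(3t + 1), so 5 | x_{r+1}.
So the property holds for r+1, and by induction 5 | x_m for all m ≥ 0.

5 | x_m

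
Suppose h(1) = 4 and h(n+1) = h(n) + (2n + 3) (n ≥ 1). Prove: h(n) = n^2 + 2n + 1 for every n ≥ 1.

Base case: h(1) = 4, and 1^2 + 2·1 + 1 = 4.
Assume h(m) = m^2 + 2m + 1.
Then h(m+1) = h(m) + (2m + 3) = (m^2 + 2m + 1) + (2m + 3) = m^2 + 4m + 4,
and (m+1)^2 + 2·(m+1) + 1 = m^2 + 4m + 4.
Hence h(n) = n^2 + 2n + 1 for every n ≥ 1, by induction.

h(n) = n^2 + 2n + 1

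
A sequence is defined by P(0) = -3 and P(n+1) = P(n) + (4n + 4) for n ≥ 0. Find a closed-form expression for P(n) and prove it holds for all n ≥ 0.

Claim: P(n) = 2n^2 + 2n − 3.

Base case: P(0) = -3, and 2·0^2 + 2·0 − 3 = -3.
Assume P(j) = 2j^2 + 2j − 3.
Then P(j+1) = P(j) + (4j + 4) = (2j^2 + 2j − 3) + (4j + 4) = 2j^2 + 6j + 1,
and 2·(j+1)^2 + 2·(j+1) − 3 = 2j^2 + 6j + 1.
Hence P(n) = 2n^2 + 2n − 3 for every n ≥ 0, by induction.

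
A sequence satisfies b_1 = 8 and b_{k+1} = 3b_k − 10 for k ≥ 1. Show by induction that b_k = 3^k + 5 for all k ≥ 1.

Base case: b_1 = 8, and 3^1 + 5 = 3 + 5 = 8.
Assume b_j = 3^j + 5 for some j ≥ 1.
Then b_{j+1} = 3b_j − 10 = 3·(3^j + 5) − 10 = 3^{j+1} + 15 − 10 = 3^{j+1} + 5.
By induction, b_k = 3^k + 5 for all k ≥ 1.

b_k = 3^k + 5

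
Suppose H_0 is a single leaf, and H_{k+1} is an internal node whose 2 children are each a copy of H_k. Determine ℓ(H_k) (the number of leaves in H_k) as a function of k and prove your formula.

Claim: ℓ(H_k) = 2^k.

Base case: ℓ(H_0) = 1, and 2^0 = 1.
Assume ℓ(H_m) = 2^m.
Then ℓ(H_{m+1}) = 2·ℓ(H_m) = 2·2^m = 2^{m+1}.
So the formula holds for m+1, and by induction ℓ(H_k) = 2^k for all k ≥ 0.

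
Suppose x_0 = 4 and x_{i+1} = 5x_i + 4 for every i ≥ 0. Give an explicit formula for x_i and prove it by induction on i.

Claim: x_i = 5^{i+1} − 1.

Base case: x_0 = 4, and 5^{0+1} − 1 = 5 − 1 = 4.
Assume x_r = 5^{r+1} − 1 for some r ≥ 0.
Then x_{r+1} = 5x_r + 4 = 5·(5^{r+1} − 1) + 4 = 5^{r+2} − 5 + 4 = 5^{r+2} − 1.
So the formula holds for r+1, and by induction x_i = 5^{i+1} − 1 for all i ≥ 0.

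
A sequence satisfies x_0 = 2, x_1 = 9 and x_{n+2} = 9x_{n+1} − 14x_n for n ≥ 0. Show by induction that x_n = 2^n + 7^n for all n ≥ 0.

Base cases: x_0 = 2 and 2^0 + 7^0 = 2; x_1 = 9 and 2^1 + 7^1 = 9.
Assume x_j = 2^j + 7^j for all 0 ≤ j ≤ k, where k ≥ 1.
Then x_{k+1} = 9x_k − 14x_{k−1} = 9·(2^k + 7^k) − 14·(2^{k−1} + 7^{k−1}) = (9·2 − 14)2^{k−1} + (9·7 − 14)7^{k−1} = 4·2^{k−1} + 49·7^{k−1} = 2^{k+1} + 7^{k+1}.
So the formula holds for k+1, and by strong induction x_n = 2^n + 7^n for all n ≥ 0.

x_n = 2^n + 7^n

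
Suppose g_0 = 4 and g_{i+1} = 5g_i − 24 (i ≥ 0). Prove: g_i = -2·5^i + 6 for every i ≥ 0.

Base case: g_0 = 4, and -2·5^0 + 6 = -2 + 6 = 4.
Assume g_k = -2·5^k + 6 for some k ≥ 0.
Then g_{k+1} = 5g_k − 24 = 5·(-2·5^k + 6) − 24 = -10·5^k + 30 − 24 = -2·5^{k+1} + 6.
This completes the inductive step, so g_i = -2·5^i + 6 for all i ≥ 0.

g_i = -2·5^i + 6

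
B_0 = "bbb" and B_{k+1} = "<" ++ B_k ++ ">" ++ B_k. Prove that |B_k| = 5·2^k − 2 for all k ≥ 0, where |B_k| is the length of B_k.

Base case: |B_0| = 3, and 5·2^0 − 2 = 3.
Assume |B_m| = 5·2^m − 2.
Then |B_{m+1}| = 1 + |B_m| + 1 + |B_m| = 2|B_m| + 2 = 2(5·2^m − 2) + 2 = 5·2^{m+1} − 4 + 2 = 5·2^{m+1} − 2.
This completes the inductive step, so |B_k| = 5·2^k − 2 for all k ≥ 0.

|B_k| = 5·2^k − 2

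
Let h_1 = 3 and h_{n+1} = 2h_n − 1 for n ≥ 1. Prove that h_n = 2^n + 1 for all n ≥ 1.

Base case: h_1 = 3, and 2^1 + 1 = 2 + 1 = 3.
Assume h_r = 2^r + 1 for some r ≥ 1.
Then h_{r+1} = 2h_r − 1 = 2·(2^r + 1) − 1 = 2^{r+1} + 2 − 1 = 2^{r+1} + 1.
So the formula holds for r+1, and by induction h_n = 2^n + 1 for all n ≥ 1.

h_n = 2^n + 1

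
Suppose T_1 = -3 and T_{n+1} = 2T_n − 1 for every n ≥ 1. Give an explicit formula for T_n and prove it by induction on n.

Claim: T_n = -2^{n+1} + 1.

Base case: T_1 = -3, and -2^{1+1} + 1 = -4 + 1 = -3.
Assume T_r = -2^{r+1} + 1 for some r ≥ 1.
Then T_{r+1} = 2T_r − 1 = 2·(-2^{r+1} + 1) − 1 = -2^{r+2} + 2 − 1 = -2^{r+2} + 1.
Hence T_n = -2^{n+1} + 1 for every n ≥ 1, by induction.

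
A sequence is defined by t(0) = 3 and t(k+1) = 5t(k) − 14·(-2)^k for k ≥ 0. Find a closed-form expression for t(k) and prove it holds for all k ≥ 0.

Claim: t(k) = 5^k + 2·(-2)^k.

Base case: t(0) = 3, and 5^0 + 2·(-2)^0 = 1 + 2 = 3.
Assume t(r) = 5^r + 2·(-2)^r for some r ≥ 0.
Then t(r+1) = 5t(r) − 14·(-2)^r = 5·(5^r + 2·(-2)^r) − 14·(-2)^r = 5^{r+1} + 10·(-2)^r − 14·(-2)^r = 5^{r+1} − 4·(-2)^r = 5^{r+1} + 2·(-2)^{r+1}.
This completes the inductive step, so t(k) = 5^k + 2·(-2)^k for all k ≥ 0.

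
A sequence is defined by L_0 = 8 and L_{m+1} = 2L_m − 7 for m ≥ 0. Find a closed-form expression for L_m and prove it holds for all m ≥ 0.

Claim: L_m = 2^m + 7.

Base case: L_0 = 8, and 2^0 + 7 = 1 + 7 = 8.
Assume L_r = 2^r + 7 for some r ≥ 0.
Then L_{r+1} = 2L_r − 7 = 2·(2^r + 7) − 7 = 2^{r+1} + 14 − 7 = 2^{r+1} + 7.
So the formula holds for r+1, and by induction L_m = 2^m + 7 for all m ≥ 0.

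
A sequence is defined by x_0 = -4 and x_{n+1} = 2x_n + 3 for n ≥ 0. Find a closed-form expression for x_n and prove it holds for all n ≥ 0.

Claim: x_n = -2^n − 3.

Base case: x_0 = -4, and -2^0 − 3 = -1 − 3 = -4.
Assume x_m = -2^m − 3 for some m ≥ 0.
Then x_{m+1} = 2x_m + 3 = 2·(-2^m − 3) + 3 = -2^{m+1} − 6 + 3 = -2^{m+1} − 3.
Hence x_n = -2^n − 3 for every n ≥ 0, by induction.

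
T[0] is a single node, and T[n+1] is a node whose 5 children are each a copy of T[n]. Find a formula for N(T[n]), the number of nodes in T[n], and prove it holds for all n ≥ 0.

Claim: N(T[n]) = (5^{n+1} − 1)/4.

Base case: N(T[0]) = 1, and (5^{0+1} − 1)/4 = 1.
Assume N(T[r]) = (5^{r+1} − 1)/4.
Then N(T[r+1]) = 1 + 5N(T[r]) = 1 + 5·(5^{r+1} − 1)/4 = 1 + (5^{r+2} − 5)/4 = (4 + 5^{r+2} − 5)/4 = (5^{r+2} − 1)/4.
This completes the inductive step, so N(T[n]) = (5^{n+1} − 1)/4 for all n ≥ 0.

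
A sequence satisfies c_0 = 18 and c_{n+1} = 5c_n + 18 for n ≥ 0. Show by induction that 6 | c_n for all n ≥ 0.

Base case: c_0 = 18 = 6·3, so 6 | c_0.
Assume 6 | c_m, so c_m = 6t for some integer t.
Then c_{m+1} = 5c_m + 18 = 5·(6t) + 18 = 6(5t + 3), so 6 | c_{m+1}.
By induction, 6 | c_n for all n ≥ 0.

6 | c_n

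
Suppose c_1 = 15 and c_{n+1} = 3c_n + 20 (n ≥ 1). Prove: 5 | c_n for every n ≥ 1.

Base case: c_1 = 15 = 5·3, so 5 | c_1.
Assume 5 | c_r, so c_r = 5t for some integer t.
Then c_{r+1} = 3c_r + 20 = 3·(5t) + 20 = 5(3t + 4), so 5 | c_{r+1}.
So the property holds for r+1, and by induction 5 | c_n for all n ≥ 1.

5 | c_n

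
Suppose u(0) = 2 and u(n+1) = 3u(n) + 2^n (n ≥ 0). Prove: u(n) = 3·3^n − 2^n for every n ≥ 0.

Base case: u(0) = 2, and 3·3^0 − 2^0 = 3 − 1 = 2.
Assume u(m) = 3·3^m − 2^m for some m ≥ 0.
Then u(m+1) = 3u(m) + 2^m = 3·(3·3^m − 2^m) + 2^m = 3·3^{m+1} − 3·2^m + 2^m = 3·3^{m+1} − 2·2^m = 3·3^{m+1} − 2^{m+1}.
By induction, u(n) = 3·3^n − 2^n for all n ≥ 0.

u(n) = 3·3^n − 2^n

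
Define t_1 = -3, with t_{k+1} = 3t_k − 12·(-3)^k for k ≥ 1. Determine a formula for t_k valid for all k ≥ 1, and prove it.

Claim: t_k = 3^k + 2·(-3)^k.

Base case: t_1 = -3, and 3^1 + 2·(-3)^1 = 3 − 6 = -3.
Assume t_r = 3^r + 2·(-3)^r for some r ≥ 1.
Then t_{r+1} = 3t_r − 12·(-3)^r = 3·(3^r + 2·(-3)^r) − 12·(-3)^r = 3^{r+1} + 6·(-3)^r − 12·(-3)^r = 3^{r+1} − 6·(-3)^r = 3^{r+1} + 2·(-3)^{r+1}.
So the formula holds for r+1, and by induction t_k = 3^k + 2·(-3)^k for all k ≥ 1.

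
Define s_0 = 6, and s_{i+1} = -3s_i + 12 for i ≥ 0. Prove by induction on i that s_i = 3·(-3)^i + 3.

Base case: s_0 = 6, and 3·(-3)^0 + 3 = 3 + 3 = 6.
Assume s_r = 3·(-3)^r + 3 for some r ≥ 0.
Then s_{r+1} = -3s_r + 12 = -3·(3·(-3)^r + 3) + 12 = -9·(-3)^r − 9 + 12 = 3·(-3)^{r+1} + 3.
This completes the inductive step, so s_i = 3·(-3)^i + 3 for all i ≥ 0.

s_i = 3·(-3)^i + 3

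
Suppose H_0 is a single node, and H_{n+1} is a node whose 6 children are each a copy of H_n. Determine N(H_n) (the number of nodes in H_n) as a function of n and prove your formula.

Claim: N(H_n) = (6^{n+1} − 1)/5.

Base case: N(H_0) = 1, and (6^{0+1} − 1)/5 = 1.
Assume N(H_r) = (6^{r+1} − 1)/5.
Then N(H_{r+1}) = 1 + 6N(H_r) = 1 + 6·(6^{r+1} − 1)/5 = 1 + (6^{r+2} − 6)/5 = (5 + 6^{r+2} − 6)/5 = (6^{r+2} − 1)/5.
This completes the inductive step, so N(H_n) = (6^{n+1} − 1)/5 for all n ≥ 0.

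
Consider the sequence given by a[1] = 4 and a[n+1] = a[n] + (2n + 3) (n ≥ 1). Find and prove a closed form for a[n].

Claim: a[n] = n^2 + 2n + 1.

Base case: a[1] = 4, and 1^2 + 2·1 + 1 = 4.
Assume a[k] = k^2 + 2k + 1.
Then a[k+1] = a[k] + (2k + 3) = (k^2 + 2k + 1) + (2k + 3) = k^2 + 4k + 4,
and (k+1)^2 + 2·(k+1) + 1 = k^2 + 4k + 4.
This completes the inductive step, so a[n] = n^2 + 2n + 1 for all n ≥ 1.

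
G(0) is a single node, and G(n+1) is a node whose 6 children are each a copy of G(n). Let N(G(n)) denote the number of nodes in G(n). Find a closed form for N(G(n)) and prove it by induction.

Claim: N(G(n)) = (6^{n+1} − 1)/5.

Base case: N(G(0)) = 1, and (6^{0+1} − 1)/5 = 1.
Assume N(G(j)) = (6^{j+1} − 1)/5.
Then N(G(j+1)) = 1 + 6N(G(j)) = 1 + 6·(6^{j+1} − 1)/5 = 1 + (6^{j+2} − 6)/5 = (5 + 6^{j+2} − 6)/5 = (6^{j+2} − 1)/5.
So the formula holds for j+1, and by induction N(G(n)) = (6^{n+1} − 1)/5 for all n ≥ 0.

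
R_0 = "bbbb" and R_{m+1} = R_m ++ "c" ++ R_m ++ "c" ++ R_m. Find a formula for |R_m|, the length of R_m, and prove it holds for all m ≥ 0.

Claim: |R_m| = 5·3^m − 1.

Base case: |R_0| = 4, and 5·3^0 − 1 = 4.
Assume |R_r| = 5·3^r − 1.
Then |R_{r+1}| = 3|R_r| + 2 = 3(5·3^r − 1) + 2 = 5·3^{r+1} − 3 + 2 = 5·3^{r+1} − 1.
By induction, |R_m| = 5·3^m − 1 for all m ≥ 0.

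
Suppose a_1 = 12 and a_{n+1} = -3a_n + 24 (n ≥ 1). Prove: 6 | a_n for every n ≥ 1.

Base case: a_1 = 12 = 6·2, so 6 | a_1.
Assume 6 | a_j, so a_j = 6t for some integer t.
Then a_{j+1} = -3a_j + 24 = -3·(6t) + 24 = 6(-3t + 4), so 6 | a_{j+1}.
Hence 6 | a_n for every n ≥ 1, by induction.

6 | a_n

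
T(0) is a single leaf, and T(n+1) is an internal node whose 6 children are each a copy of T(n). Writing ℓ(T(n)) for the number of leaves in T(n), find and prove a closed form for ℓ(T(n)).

Claim: ℓ(T(n)) = 6^n.

Base case: ℓ(T(0)) = 1, and 6^0 = 1.
Assume ℓ(T(r)) = 6^r.
Then ℓ(T(r+1)) = 6·ℓ(T(r)) = 6·6^r = 6^{r+1}.
This completes the inductive step, so ℓ(T(n)) = 6^n for all n ≥ 0.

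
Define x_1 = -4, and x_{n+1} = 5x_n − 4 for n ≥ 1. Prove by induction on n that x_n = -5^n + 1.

Base case: x_1 = -4, and -5^1 + 1 = -5 + 1 = -4.
Assume x_r = -5^r + 1 for some r ≥ 1.
Then x_{r+1} = 5x_r − 4 = 5·(-5^r + 1) − 4 = -5^{r+1} + 5 − 4 = -5^{r+1} + 1.
Hence x_n = -5^n + 1 for every n ≥ 1, by induction.

x_n = -5^n + 1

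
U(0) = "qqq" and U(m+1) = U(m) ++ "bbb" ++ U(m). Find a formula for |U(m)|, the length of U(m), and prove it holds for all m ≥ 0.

Claim: |U(m)| = 6·2^m − 3.

Base case: |U(0)| = 3, and 6·2^0 − 3 = 3.
Assume |U(j)| = 6·2^j − 3.
Then |U(j+1)| = |U(j)| + 3 + |U(j)| = 2|U(j)| + 3 = 2(6·2^j − 3) + 3 = 6·2^{j+1} − 6 + 3 = 6·2^{j+1} − 3.
So the formula holds for j+1, and by induction |U(m)| = 6·2^m − 3 for all m ≥ 0.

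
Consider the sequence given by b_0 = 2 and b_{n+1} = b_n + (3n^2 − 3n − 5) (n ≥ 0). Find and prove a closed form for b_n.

Claim: b_n = n^3 − 3n^2 − 3n + 2.

Base case: b_0 = 2, and 0^3 − 3·0^2 − 3·0 + 2 = 2.
Assume b_r = r^3 − 3r^2 − 3r + 2.
Then b_{r+1} = b_r + (3r^2 − 3r − 5) = (r^3 − 3r^2 − 3r + 2) + (3r^2 − 3r − 5) = r^3 − 6r − 3,
and (r+1)^3 − 3·(r+1)^2 − 3·(r+1) + 2 = r^3 − 6r − 3.
This completes the inductive step, so b_n = n^3 − 3n^2 − 3n + 2 for all n ≥ 0.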